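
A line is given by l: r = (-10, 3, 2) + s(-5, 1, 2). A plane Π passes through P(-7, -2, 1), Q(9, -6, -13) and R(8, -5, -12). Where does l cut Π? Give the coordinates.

(-5, 2, 0)

PQ = (16, -4, -14), PR = (15, -3, -13); a normal to Π is PQ × PR = (10, -2, 12).
Using P: Π has equation 10x - 2y + 12z = -54.
Substitute r = (-10, 3, 2) + t(-5, 1, 2) into the plane: -82 + (-28)t = -54, so t = -1.
Intersection: (-10, 3, 2) + (-1)·(-5, 1, 2) = (-5, 2, 0).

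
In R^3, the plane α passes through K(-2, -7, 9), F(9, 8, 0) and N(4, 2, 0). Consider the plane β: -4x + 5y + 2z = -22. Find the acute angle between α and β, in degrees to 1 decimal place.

KF = (11, 15, -9), KN = (6, 9, -9); a normal to α is KF × KN = (-54, 45, 9).
Using K: α has equation -54x + 45y + 9z = -126.
cos θ = |n₁·n₂| / (|n₁||n₂|) = |459| / (√5022 · √45).
θ = arccos(0.96554) ≈ 15.1°.

15.1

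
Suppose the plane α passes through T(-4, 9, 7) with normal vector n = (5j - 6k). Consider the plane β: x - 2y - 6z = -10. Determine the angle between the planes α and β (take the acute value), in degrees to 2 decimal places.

58.67

α: n·r = n·T gives 5y - 6z = 3.
cos θ = |n₁·n₂| / (|n₁||n₂|) = |26| / (√61 · √41).
θ = arccos(0.51990) ≈ 58.67°.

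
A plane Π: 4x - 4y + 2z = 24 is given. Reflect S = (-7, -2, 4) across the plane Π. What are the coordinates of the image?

λ = (n·S − d)/|n|² = (-12 − 24)/36 = -1.
Reflection = S − 2λn = (-7, -2, 4) − (-2)·(4, -4, 2) = (1, -10, 8).

(1, -10, 8)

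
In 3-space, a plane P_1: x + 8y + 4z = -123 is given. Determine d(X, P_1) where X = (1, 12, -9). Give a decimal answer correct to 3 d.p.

n·X − d = (1)·(1) + (8)·(12) + (4)·(-9) − (-123) = 184; |n| = √81.
Distance = |184| / √81 = 184/√81 ≈ 20.444.

20.444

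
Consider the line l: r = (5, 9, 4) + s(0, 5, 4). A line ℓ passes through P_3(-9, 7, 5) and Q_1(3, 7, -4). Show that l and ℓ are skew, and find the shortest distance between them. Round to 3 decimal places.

A direction vector for ℓ is Q_1 − P_3 = (12, 0, -9).
Common perpendicular direction n = (0, 5, 4) × (12, 0, -9) = (-45, 48, -60).
With w = (-9, 7, 5) − (5, 9, 4) = (-14, -2, 1), w · n = 474.
Since n ≠ 0 the lines are not parallel, and w · n = 474 ≠ 0 so they do not intersect; hence they are skew.
Distance = |w · n| / |n| = |474| / √7929 ≈ 5.323.

5.323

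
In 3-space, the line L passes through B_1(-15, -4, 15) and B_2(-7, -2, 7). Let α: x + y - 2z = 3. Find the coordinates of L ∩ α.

A direction vector for L is B_2 − B_1 = (8, 2, -8).
Substitute r = (-15, -4, 15) + t(8, 2, -8) into the plane: -49 + 26t = 3, so t = 2.
Intersection: (-15, -4, 15) + 2·(8, 2, -8) = (1, 0, -1).

(1, 0, -1)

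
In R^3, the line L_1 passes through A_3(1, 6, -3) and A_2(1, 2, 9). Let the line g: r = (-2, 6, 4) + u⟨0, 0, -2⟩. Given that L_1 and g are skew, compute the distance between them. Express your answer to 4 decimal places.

A direction vector for L_1 is A_2 − A_3 = (0, -4, 12).
Common perpendicular direction n = (0, -4, 12) × (0, 0, -2) = (8, 0, 0).
With w = (-2, 6, 4) − (1, 6, -3) = (-3, 0, 7), w · n = -24.
Distance = |w · n| / |n| = |-24| / √64 ≈ 3.0000.

3.0000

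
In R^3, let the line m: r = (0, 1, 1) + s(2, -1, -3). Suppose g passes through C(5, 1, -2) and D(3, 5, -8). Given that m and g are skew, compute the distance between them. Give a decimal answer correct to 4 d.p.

2.7530

A direction vector for g is D − C = (-2, 4, -6).
Common perpendicular direction n = (2, -1, -3) × (-2, 4, -6) = (18, 18, 6).
With w = (5, 1, -2) − (0, 1, 1) = (5, 0, -3), w · n = 72.
Distance = |w · n| / |n| = |72| / √684 ≈ 2.7530.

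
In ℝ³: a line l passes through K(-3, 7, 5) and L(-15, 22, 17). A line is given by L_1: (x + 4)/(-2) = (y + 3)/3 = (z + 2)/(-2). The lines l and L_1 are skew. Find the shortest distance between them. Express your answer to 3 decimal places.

A direction vector for l is L − K = (-12, 15, 12).
L_1 has direction (-2, 3, -2) through (-4, -3, -2).
Common perpendicular direction n = (-12, 15, 12) × (-2, 3, -2) = (-66, -48, -6).
With w = (-4, -3, -2) − (-3, 7, 5) = (-1, -10, -7), w · n = 588.
Distance = |w · n| / |n| = |588| / √6696 ≈ 7.186.

7.186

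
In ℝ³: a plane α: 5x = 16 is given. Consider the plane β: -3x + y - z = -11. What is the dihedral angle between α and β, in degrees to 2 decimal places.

cos θ = |n₁·n₂| / (|n₁||n₂|) = |-15| / (√25 · √11).
θ = arccos(0.90453) ≈ 25.24°.

25.24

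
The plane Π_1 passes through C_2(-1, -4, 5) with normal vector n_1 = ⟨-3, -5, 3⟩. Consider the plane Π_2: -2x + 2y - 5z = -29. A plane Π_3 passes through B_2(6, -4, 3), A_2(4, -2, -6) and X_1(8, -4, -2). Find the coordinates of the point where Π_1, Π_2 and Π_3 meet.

(-4, -1, 7)

Π_1: n_1·r = n_1·C_2 gives -3x - 5y + 3z = 38.
B_2A_2 = (-2, 2, -9), B_2X_1 = (2, 0, -5); a normal to Π_3 is B_2A_2 × B_2X_1 = (-10, -28, -4).
Using B_2: Π_3 has equation -10x - 28y - 4z = 40.
Solving the 3×3 linear system -3x - 5y + 3z = 38, -2x + 2y - 5z = -29, -10x - 28y - 4z = 40 (e.g. by elimination or Cramer's rule, determinant = 462) gives (-4, -1, 7).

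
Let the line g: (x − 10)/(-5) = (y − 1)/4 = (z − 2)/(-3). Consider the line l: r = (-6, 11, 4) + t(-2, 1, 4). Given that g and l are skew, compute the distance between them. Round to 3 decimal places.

1.175

g has direction (-5, 4, -3) through (10, 1, 2).
Common perpendicular direction n = (-5, 4, -3) × (-2, 1, 4) = (19, 26, 3).
With w = (-6, 11, 4) − (10, 1, 2) = (-16, 10, 2), w · n = -38.
Distance = |w · n| / |n| = |-38| / √1046 ≈ 1.175.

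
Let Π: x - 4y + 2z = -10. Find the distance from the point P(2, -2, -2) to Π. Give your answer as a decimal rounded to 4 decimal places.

n·P − d = (1)·(2) + (-4)·(-2) + (2)·(-2) − (-10) = 16; |n| = √21.
Distance = |16| / √21 = 16/√21 ≈ 3.4915.

3.4915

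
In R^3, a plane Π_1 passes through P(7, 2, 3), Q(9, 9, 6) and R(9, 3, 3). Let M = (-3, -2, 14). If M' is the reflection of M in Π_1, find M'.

(-7, 6, -2)

PQ = (2, 7, 3), PR = (2, 1, 0); a normal to Π_1 is PQ × PR = (-3, 6, -12).
Using P: Π_1 has equation -3x + 6y - 12z = -45.
λ = (n·M − d)/|n|² = (-171 − (-45))/189 = -2/3.
Reflection = M − 2λn = (-3, -2, 14) − (-4/3)·(-3, 6, -12) = (-7, 6, -2).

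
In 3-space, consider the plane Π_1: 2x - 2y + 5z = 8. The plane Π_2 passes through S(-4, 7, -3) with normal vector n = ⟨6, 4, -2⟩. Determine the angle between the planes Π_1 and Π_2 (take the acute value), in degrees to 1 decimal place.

82.0

Π_2: n·r = n·S gives 6x + 4y - 2z = 10.
cos θ = |n₁·n₂| / (|n₁||n₂|) = |-6| / (√33 · √56).
θ = arccos(0.13957) ≈ 82.0°.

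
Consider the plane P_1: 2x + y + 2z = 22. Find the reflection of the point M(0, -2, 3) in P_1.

(8, 2, 11)

λ = (n·M − d)/|n|² = (4 − 22)/9 = -2.
Reflection = M − 2λn = (0, -2, 3) − (-4)·(2, 1, 2) = (8, 2, 11).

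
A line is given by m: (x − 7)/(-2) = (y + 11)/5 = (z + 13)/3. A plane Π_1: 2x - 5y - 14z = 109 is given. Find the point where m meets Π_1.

(3, -1, -7)

m has direction (-2, 5, 3) through (7, -11, -13).
Substitute r = (7, -11, -13) + t(-2, 5, 3) into the plane: 251 + (-71)t = 109, so t = 2.
Intersection: (7, -11, -13) + 2·(-2, 5, 3) = (3, -1, -7).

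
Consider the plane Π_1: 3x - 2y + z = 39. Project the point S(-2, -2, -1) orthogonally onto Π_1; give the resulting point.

(7, -8, 2)

Foot = S − λn with λ = (n·S − d)/|n|² = (-3 − 39)/14 = -3.
Foot = (-2, -2, -1) − (-3)·(3, -2, 1) = (7, -8, 2).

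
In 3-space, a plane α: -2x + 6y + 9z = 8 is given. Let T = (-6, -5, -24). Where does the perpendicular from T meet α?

(-10, 7, -6)

Foot = T − λn with λ = (n·T − d)/|n|² = (-234 − 8)/121 = -2.
Foot = (-6, -5, -24) − (-2)·(-2, 6, 9) = (-10, 7, -6).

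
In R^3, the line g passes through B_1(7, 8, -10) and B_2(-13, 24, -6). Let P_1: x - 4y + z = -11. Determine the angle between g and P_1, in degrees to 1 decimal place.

A direction vector for g is B_2 − B_1 = (-20, 16, 4).
sin θ = |n·v| / (|n||v|) = |-80| / (√18 · √672) = 0.72739.
θ ≈ 46.7°.

46.7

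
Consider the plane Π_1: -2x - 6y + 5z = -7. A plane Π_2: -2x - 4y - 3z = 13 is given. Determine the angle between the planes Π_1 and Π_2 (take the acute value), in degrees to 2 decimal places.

cos θ = |n₁·n₂| / (|n₁||n₂|) = |13| / (√65 · √29).
θ = arccos(0.29942) ≈ 72.58°.

72.58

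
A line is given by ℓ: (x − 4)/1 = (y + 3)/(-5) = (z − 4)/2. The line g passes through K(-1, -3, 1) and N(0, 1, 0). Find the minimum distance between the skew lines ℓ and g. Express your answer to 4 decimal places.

ℓ has direction (1, -5, 2) through (4, -3, 4).
A direction vector for g is N − K = (1, 4, -1).
Common perpendicular direction n = (1, -5, 2) × (1, 4, -1) = (-3, 3, 9).
With w = (-1, -3, 1) − (4, -3, 4) = (-5, 0, -3), w · n = -12.
Distance = |w · n| / |n| = |-12| / √99 ≈ 1.2060.

1.2060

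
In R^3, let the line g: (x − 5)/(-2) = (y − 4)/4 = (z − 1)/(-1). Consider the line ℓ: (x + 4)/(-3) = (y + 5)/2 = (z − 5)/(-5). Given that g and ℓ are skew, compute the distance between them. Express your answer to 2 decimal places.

g has direction (-2, 4, -1) through (5, 4, 1).
ℓ has direction (-3, 2, -5) through (-4, -5, 5).
Common perpendicular direction n = (-2, 4, -1) × (-3, 2, -5) = (-18, -7, 8).
With w = (-4, -5, 5) − (5, 4, 1) = (-9, -9, 4), w · n = 257.
Distance = |w · n| / |n| = |257| / √437 ≈ 12.29.

12.29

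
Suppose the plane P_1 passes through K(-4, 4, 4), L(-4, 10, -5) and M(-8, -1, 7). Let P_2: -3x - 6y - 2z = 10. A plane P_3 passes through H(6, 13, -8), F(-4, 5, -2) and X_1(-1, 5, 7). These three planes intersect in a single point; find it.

KL = (0, 6, -9), KM = (-4, -5, 3); a normal to P_1 is KL × KM = (-27, 36, 24).
Using K: P_1 has equation -27x + 36y + 24z = 348.
HF = (-10, -8, 6), HX_1 = (-7, -8, 15); a normal to P_3 is HF × HX_1 = (-72, 108, 24).
Using H: P_3 has equation -72x + 108y + 24z = 780.
Solving the 3×3 linear system -27x + 36y + 24z = 348, -3x - 6y - 2z = 10, -72x + 108y + 24z = 780 (e.g. by elimination or Cramer's rule, determinant = -12312) gives (-8, 1, 4).

(-8, 1, 4)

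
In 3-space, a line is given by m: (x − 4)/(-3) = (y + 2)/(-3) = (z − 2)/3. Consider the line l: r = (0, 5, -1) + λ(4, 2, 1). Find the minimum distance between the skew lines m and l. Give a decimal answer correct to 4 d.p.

m has direction (-3, -3, 3) through (4, -2, 2).
Common perpendicular direction n = (-3, -3, 3) × (4, 2, 1) = (-9, 15, 6).
With w = (0, 5, -1) − (4, -2, 2) = (-4, 7, -3), w · n = 123.
Distance = |w · n| / |n| = |123| / √342 ≈ 6.6511.

6.6511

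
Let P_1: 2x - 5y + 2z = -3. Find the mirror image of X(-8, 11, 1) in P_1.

λ = (n·X − d)/|n|² = (-69 − (-3))/33 = -2.
Reflection = X − 2λn = (-8, 11, 1) − (-4)·(2, -5, 2) = (0, -9, 9).

(0, -9, 9)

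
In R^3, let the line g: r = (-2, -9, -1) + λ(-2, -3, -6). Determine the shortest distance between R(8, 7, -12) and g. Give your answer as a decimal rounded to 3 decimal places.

21.838

Taking (-2, -9, -1) on g with direction v = (-2, -3, -6): w = R − (-2, -9, -1) = (10, 16, -11), and w × v = (-129, 82, 2).
Distance = |w × v| / |v| = √23369 / √49 ≈ 21.838.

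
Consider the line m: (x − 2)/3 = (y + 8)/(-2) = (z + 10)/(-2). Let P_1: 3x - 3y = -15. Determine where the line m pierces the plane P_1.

(-7, -2, -4)

m has direction (3, -2, -2) through (2, -8, -10).
Substitute r = (2, -8, -10) + t(3, -2, -2) into the plane: 30 + 15t = -15, so t = -3.
Intersection: (2, -8, -10) + (-3)·(3, -2, -2) = (-7, -2, -4).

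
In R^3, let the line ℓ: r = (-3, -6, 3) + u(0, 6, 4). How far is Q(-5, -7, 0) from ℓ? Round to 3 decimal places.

2.787

Taking (-3, -6, 3) on ℓ with direction v = (0, 6, 4): w = Q − (-3, -6, 3) = (-2, -1, -3), and w × v = (14, 8, -12).
Distance = |w × v| / |v| = √404 / √52 ≈ 2.787.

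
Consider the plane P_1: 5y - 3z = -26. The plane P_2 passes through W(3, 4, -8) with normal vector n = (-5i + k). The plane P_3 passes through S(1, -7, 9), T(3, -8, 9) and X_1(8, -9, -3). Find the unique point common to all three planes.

(4, -7, -3)

P_2: n·r = n·W gives -5x + z = -23.
ST = (2, -1, 0), SX_1 = (7, -2, -12); a normal to P_3 is ST × SX_1 = (12, 24, 3).
Using S: P_3 has equation 12x + 24y + 3z = -129.
Solving the 3×3 linear system 5y - 3z = -26, -5x + z = -23, 12x + 24y + 3z = -129 (e.g. by elimination or Cramer's rule, determinant = 495) gives (4, -7, -3).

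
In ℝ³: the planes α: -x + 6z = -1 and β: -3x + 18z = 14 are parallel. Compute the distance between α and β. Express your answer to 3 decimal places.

Rescale β by 1/3: -x + 6z = 14/3. Then distance = |-1 − (14/3)| / √37 ≈ 0.932.

0.932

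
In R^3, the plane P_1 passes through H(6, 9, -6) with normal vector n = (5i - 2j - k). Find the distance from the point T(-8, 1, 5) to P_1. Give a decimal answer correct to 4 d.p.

11.8673

P_1: n·r = n·H gives 5x - 2y - z = 18.
n·T − d = (5)·(-8) + (-2)·(1) + (-1)·(5) − 18 = -65; |n| = √30.
Distance = |-65| / √30 = 65/√30 ≈ 11.8673.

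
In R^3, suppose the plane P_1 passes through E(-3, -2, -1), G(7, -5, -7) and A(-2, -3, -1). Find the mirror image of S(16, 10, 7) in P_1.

EG = (10, -3, -6), EA = (1, -1, 0); a normal to P_1 is EG × EA = (-6, -6, -7).
Using E: P_1 has equation -6x - 6y - 7z = 37.
λ = (n·S − d)/|n|² = (-205 − 37)/121 = -2.
Reflection = S − 2λn = (16, 10, 7) − (-4)·(-6, -6, -7) = (-8, -14, -21).

(-8, -14, -21)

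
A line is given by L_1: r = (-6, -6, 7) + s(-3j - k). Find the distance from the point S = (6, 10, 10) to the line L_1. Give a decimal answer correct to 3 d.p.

12.202

Taking (-6, -6, 7) on L_1 with direction v = (0, -3, -1): w = S − (-6, -6, 7) = (12, 16, 3), and w × v = (-7, 12, -36).
Distance = |w × v| / |v| = √1489 / √10 ≈ 12.202.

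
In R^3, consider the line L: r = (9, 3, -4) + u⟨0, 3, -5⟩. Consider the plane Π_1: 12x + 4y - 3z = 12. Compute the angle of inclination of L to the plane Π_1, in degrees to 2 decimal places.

sin θ = |n·v| / (|n||v|) = |27| / (√169 · √34) = 0.35619.
θ ≈ 20.87°.

20.87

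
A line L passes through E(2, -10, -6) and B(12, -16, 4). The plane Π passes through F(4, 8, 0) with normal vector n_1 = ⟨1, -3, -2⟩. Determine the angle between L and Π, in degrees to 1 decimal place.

8.0

A direction vector for L is B − E = (10, -6, 10).
Π: n_1·r = n_1·F gives x - 3y - 2z = -20.
sin θ = |n·v| / (|n||v|) = |8| / (√14 · √236) = 0.13918.
θ ≈ 8.0°.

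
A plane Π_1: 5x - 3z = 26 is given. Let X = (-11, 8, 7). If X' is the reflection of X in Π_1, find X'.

λ = (n·X − d)/|n|² = (-76 − 26)/34 = -3.
Reflection = X − 2λn = (-11, 8, 7) − (-6)·(5, 0, -3) = (19, 8, -11).

(19, 8, -11)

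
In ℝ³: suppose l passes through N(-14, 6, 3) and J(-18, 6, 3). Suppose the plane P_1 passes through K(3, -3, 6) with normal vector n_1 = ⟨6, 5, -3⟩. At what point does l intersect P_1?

A direction vector for l is J − N = (-4, 0, 0).
P_1: n_1·r = n_1·K gives 6x + 5y - 3z = -15.
Substitute r = (-14, 6, 3) + t(-4, 0, 0) into the plane: -63 + (-24)t = -15, so t = -2.
Intersection: (-14, 6, 3) + (-2)·(-4, 0, 0) = (-6, 6, 3).

(-6, 6, 3)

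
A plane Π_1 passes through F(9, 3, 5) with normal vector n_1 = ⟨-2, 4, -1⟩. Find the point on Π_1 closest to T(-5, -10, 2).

(-7, -6, 1)

Π_1: n_1·r = n_1·F gives -2x + 4y - z = -11.
Foot = T − λn with λ = (n·T − d)/|n|² = (-32 − (-11))/21 = -1.
Foot = (-5, -10, 2) − (-1)·(-2, 4, -1) = (-7, -6, 1).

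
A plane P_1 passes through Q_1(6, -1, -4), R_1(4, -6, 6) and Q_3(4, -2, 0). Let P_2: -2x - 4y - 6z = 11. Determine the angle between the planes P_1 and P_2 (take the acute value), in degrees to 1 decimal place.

28.0

Q_1R_1 = (-2, -5, 10), Q_1Q_3 = (-2, -1, 4); a normal to P_1 is Q_1R_1 × Q_1Q_3 = (-10, -12, -8).
Using Q_1: P_1 has equation -10x - 12y - 8z = -16.
cos θ = |n₁·n₂| / (|n₁||n₂|) = |116| / (√308 · √56).
θ = arccos(0.88326) ≈ 28.0°.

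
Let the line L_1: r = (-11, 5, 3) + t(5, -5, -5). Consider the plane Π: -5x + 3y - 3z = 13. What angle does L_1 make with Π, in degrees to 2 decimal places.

26.12

sin θ = |n·v| / (|n||v|) = |-25| / (√43 · √75) = 0.44023.
θ ≈ 26.12°.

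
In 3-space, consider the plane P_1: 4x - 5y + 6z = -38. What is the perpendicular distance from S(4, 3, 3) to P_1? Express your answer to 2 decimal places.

n·S − d = (4)·(4) + (-5)·(3) + (6)·(3) − (-38) = 57; |n| = √77.
Distance = |57| / √77 = 57/√77 ≈ 6.50.

6.50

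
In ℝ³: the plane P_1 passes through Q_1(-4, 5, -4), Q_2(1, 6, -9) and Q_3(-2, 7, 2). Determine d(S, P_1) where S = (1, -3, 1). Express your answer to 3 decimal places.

Q_1Q_2 = (5, 1, -5), Q_1Q_3 = (2, 2, 6); a normal to P_1 is Q_1Q_2 × Q_1Q_3 = (16, -40, 8).
Using Q_1: P_1 has equation 16x - 40y + 8z = -296.
n·S − d = (16)·(1) + (-40)·(-3) + (8)·(1) − (-296) = 440; |n| = √1920.
Distance = |440| / √1920 = 440/√1920 ≈ 10.042.

10.042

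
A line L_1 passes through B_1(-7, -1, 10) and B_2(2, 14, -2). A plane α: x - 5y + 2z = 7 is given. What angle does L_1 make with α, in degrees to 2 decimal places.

A direction vector for L_1 is B_2 − B_1 = (9, 15, -12).
sin θ = |n·v| / (|n||v|) = |-90| / (√30 · √450) = 0.77460.
θ ≈ 50.77°.

50.77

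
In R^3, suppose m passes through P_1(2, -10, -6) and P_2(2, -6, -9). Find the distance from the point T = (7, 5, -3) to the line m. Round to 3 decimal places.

A direction vector for m is P_2 − P_1 = (0, 4, -3).
Taking (2, -10, -6) on m with direction v = (0, 4, -3): w = T − (2, -10, -6) = (5, 15, 3), and w × v = (-57, 15, 20).
Distance = |w × v| / |v| = √3874 / √25 ≈ 12.448.

12.448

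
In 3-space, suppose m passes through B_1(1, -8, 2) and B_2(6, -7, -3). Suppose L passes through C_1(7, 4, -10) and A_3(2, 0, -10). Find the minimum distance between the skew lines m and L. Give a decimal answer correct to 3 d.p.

10.182

A direction vector for m is B_2 − B_1 = (5, 1, -5).
A direction vector for L is A_3 − C_1 = (-5, -4, 0).
Common perpendicular direction n = (5, 1, -5) × (-5, -4, 0) = (-20, 25, -15).
With w = (7, 4, -10) − (1, -8, 2) = (6, 12, -12), w · n = 360.
Distance = |w · n| / |n| = |360| / √1250 ≈ 10.182.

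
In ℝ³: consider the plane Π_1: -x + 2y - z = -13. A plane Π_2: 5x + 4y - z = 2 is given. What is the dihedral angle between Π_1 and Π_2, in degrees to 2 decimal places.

75.41

cos θ = |n₁·n₂| / (|n₁||n₂|) = |4| / (√6 · √42).
θ = arccos(0.25198) ≈ 75.41°.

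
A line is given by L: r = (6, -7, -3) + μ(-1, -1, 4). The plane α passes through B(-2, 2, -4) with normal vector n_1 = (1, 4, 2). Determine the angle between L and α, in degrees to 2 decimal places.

α: n_1·r = n_1·B gives x + 4y + 2z = -2.
sin θ = |n·v| / (|n||v|) = |3| / (√21 · √18) = 0.15430.
θ ≈ 8.88°.

8.88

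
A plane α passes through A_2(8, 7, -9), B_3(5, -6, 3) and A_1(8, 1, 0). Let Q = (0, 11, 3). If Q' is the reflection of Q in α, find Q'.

A_2B_3 = (-3, -13, 12), A_2A_1 = (0, -6, 9); a normal to α is A_2B_3 × A_2A_1 = (-45, 27, 18).
Using A_2: α has equation -45x + 27y + 18z = -333.
λ = (n·Q − d)/|n|² = (351 − (-333))/3078 = 2/9.
Reflection = Q − 2λn = (0, 11, 3) − (4/9)·(-45, 27, 18) = (20, -1, -5).

(20, -1, -5)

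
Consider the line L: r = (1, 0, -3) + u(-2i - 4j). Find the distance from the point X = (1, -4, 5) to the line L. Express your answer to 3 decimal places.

8.198

Taking (1, 0, -3) on L with direction v = (-2, -4, 0): w = X − (1, 0, -3) = (0, -4, 8), and w × v = (32, -16, -8).
Distance = |w × v| / |v| = √1344 / √20 ≈ 8.198.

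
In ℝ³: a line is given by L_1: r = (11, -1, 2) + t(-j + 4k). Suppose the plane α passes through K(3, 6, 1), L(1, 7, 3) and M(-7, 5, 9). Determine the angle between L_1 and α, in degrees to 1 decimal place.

KL = (-2, 1, 2), KM = (-10, -1, 8); a normal to α is KL × KM = (10, -4, 12).
Using K: α has equation 10x - 4y + 12z = 18.
sin θ = |n·v| / (|n||v|) = |52| / (√260 · √17) = 0.78215.
θ ≈ 51.5°.

51.5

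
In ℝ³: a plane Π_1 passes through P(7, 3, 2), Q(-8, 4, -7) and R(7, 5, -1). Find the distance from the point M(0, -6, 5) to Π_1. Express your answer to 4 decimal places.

PQ = (-15, 1, -9), PR = (0, 2, -3); a normal to Π_1 is PQ × PR = (15, -45, -30).
Using P: Π_1 has equation 15x - 45y - 30z = -90.
n·M − d = (15)·(0) + (-45)·(-6) + (-30)·(5) − (-90) = 210; |n| = √3150.
Distance = |210| / √3150 = 210/√3150 ≈ 3.7417.

3.7417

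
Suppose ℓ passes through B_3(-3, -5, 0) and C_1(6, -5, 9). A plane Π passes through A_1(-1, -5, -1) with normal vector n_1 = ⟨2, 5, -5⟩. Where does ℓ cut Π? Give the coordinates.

(-6, -5, -3)

A direction vector for ℓ is C_1 − B_3 = (9, 0, 9).
Π: n_1·r = n_1·A_1 gives 2x + 5y - 5z = -22.
Substitute r = (-3, -5, 0) + t(9, 0, 9) into the plane: -31 + (-27)t = -22, so t = -1/3.
Intersection: (-3, -5, 0) + (-1/3)·(9, 0, 9) = (-6, -5, -3).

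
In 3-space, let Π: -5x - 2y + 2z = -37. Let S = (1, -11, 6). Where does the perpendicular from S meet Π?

(11, -7, 2)

Foot = S − λn with λ = (n·S − d)/|n|² = (29 − (-37))/33 = 2.
Foot = (1, -11, 6) − 2·(-5, -2, 2) = (11, -7, 2).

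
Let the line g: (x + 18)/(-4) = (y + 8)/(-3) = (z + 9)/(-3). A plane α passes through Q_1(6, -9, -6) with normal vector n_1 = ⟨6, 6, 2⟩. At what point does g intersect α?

(-6, 1, 0)

g has direction (-4, -3, -3) through (-18, -8, -9).
α: n_1·r = n_1·Q_1 gives 6x + 6y + 2z = -30.
Substitute r = (-18, -8, -9) + t(-4, -3, -3) into the plane: -174 + (-48)t = -30, so t = -3.
Intersection: (-18, -8, -9) + (-3)·(-4, -3, -3) = (-6, 1, 0).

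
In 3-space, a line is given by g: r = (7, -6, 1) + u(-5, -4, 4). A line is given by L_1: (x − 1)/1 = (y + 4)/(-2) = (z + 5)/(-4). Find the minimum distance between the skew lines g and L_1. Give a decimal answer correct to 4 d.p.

L_1 has direction (1, -2, -4) through (1, -4, -5).
Common perpendicular direction n = (-5, -4, 4) × (1, -2, -4) = (24, -16, 14).
With w = (1, -4, -5) − (7, -6, 1) = (-6, 2, -6), w · n = -260.
Distance = |w · n| / |n| = |-260| / √1028 ≈ 8.1092.

8.1092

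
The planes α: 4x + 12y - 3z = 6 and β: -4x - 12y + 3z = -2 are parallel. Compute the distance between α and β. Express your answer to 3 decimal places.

Rescale β by 1/(-1): 4x + 12y - 3z = 2. Then distance = |6 − 2| / √169 ≈ 0.308.

0.308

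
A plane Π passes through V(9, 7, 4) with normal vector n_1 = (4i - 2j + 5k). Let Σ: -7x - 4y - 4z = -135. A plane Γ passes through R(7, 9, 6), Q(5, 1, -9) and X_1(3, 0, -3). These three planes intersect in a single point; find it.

Π: n_1·r = n_1·V gives 4x - 2y + 5z = 42.
RQ = (-2, -8, -15), RX_1 = (-4, -9, -9); a normal to Γ is RQ × RX_1 = (-63, 42, -14).
Using R: Γ has equation -63x + 42y - 14z = -147.
Solving the 3×3 linear system 4x - 2y + 5z = 42, -7x - 4y - 4z = -135, -63x + 42y - 14z = -147 (e.g. by elimination or Cramer's rule, determinant = -2142) gives (9, 12, 6).

(9, 12, 6)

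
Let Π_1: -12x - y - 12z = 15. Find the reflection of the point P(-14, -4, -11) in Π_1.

λ = (n·P − d)/|n|² = (304 − 15)/289 = 1.
Reflection = P − 2λn = (-14, -4, -11) − 2·(-12, -1, -12) = (10, -2, 13).

(10, -2, 13)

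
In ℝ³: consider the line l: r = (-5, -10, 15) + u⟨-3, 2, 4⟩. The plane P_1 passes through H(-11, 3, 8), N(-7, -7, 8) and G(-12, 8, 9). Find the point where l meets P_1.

HN = (4, -10, 0), HG = (-1, 5, 1); a normal to P_1 is HN × HG = (-10, -4, 10).
Using H: P_1 has equation -10x - 4y + 10z = 178.
Substitute r = (-5, -10, 15) + t(-3, 2, 4) into the plane: 240 + 62t = 178, so t = -1.
Intersection: (-5, -10, 15) + (-1)·(-3, 2, 4) = (-2, -12, 11).

(-2, -12, 11)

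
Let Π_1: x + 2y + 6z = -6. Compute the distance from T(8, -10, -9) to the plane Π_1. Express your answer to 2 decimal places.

n·T − d = (1)·(8) + (2)·(-10) + (6)·(-9) − (-6) = -60; |n| = √41.
Distance = |-60| / √41 = 60/√41 ≈ 9.37.

9.37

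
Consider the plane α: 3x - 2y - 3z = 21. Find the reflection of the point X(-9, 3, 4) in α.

λ = (n·X − d)/|n|² = (-45 − 21)/22 = -3.
Reflection = X − 2λn = (-9, 3, 4) − (-6)·(3, -2, -3) = (9, -9, -14).

(9, -9, -14)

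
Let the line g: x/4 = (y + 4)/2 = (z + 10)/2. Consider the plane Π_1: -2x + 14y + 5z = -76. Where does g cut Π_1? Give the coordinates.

(4, -2, -8)

g has direction (4, 2, 2) through (0, -4, -10).
Substitute r = (0, -4, -10) + t(4, 2, 2) into the plane: -106 + 30t = -76, so t = 1.
Intersection: (0, -4, -10) + 1·(4, 2, 2) = (4, -2, -8).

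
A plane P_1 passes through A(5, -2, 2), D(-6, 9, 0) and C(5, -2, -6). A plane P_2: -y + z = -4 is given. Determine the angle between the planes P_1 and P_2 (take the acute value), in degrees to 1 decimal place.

AD = (-11, 11, -2), AC = (0, 0, -8); a normal to P_1 is AD × AC = (-88, -88, 0).
Using A: P_1 has equation -88x - 88y = -264.
cos θ = |n₁·n₂| / (|n₁||n₂|) = |88| / (√15488 · √2).
θ = arccos(0.50000) ≈ 60.0°.

60.0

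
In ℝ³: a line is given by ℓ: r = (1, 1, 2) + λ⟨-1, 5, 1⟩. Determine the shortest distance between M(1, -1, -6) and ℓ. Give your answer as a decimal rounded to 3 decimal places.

7.483

Taking (1, 1, 2) on ℓ with direction v = (-1, 5, 1): w = M − (1, 1, 2) = (0, -2, -8), and w × v = (38, 8, -2).
Distance = |w × v| / |v| = √1512 / √27 ≈ 7.483.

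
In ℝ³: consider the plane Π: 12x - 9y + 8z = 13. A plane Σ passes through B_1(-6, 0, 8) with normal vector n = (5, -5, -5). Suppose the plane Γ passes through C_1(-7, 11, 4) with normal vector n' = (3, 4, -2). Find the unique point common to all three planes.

(1, 7, 8)

Σ: n·r = n·B_1 gives 5x - 5y - 5z = -70.
Γ: n'·r = n'·C_1 gives 3x + 4y - 2z = 15.
Solving the 3×3 linear system 12x - 9y + 8z = 13, 5x - 5y - 5z = -70, 3x + 4y - 2z = 15 (e.g. by elimination or Cramer's rule, determinant = 685) gives (1, 7, 8).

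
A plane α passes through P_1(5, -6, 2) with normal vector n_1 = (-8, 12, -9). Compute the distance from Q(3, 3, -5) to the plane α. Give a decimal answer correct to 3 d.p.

11.000

α: n_1·r = n_1·P_1 gives -8x + 12y - 9z = -130.
n·Q − d = (-8)·(3) + (12)·(3) + (-9)·(-5) − (-130) = 187; |n| = √289.
Distance = |187| / √289 = 187/√289 ≈ 11.000.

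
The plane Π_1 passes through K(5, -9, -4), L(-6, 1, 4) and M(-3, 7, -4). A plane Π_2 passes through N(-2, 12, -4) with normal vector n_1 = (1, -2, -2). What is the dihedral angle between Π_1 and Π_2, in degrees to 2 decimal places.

KL = (-11, 10, 8), KM = (-8, 16, 0); a normal to Π_1 is KL × KM = (-128, -64, -96).
Using K: Π_1 has equation -128x - 64y - 96z = 320.
Π_2: n_1·r = n_1·N gives x - 2y - 2z = -18.
cos θ = |n₁·n₂| / (|n₁||n₂|) = |192| / (√29696 · √9).
θ = arccos(0.37139) ≈ 68.20°.

68.20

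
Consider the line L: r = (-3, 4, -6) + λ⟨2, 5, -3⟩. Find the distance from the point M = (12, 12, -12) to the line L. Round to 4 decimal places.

11.0096

Taking (-3, 4, -6) on L with direction v = (2, 5, -3): w = M − (-3, 4, -6) = (15, 8, -6), and w × v = (6, 33, 59).
Distance = |w × v| / |v| = √4606 / √38 ≈ 11.0096.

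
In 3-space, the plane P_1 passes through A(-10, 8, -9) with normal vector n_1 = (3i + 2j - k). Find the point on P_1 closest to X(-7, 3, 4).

(-4, 5, 3)

P_1: n_1·r = n_1·A gives 3x + 2y - z = -5.
Foot = X − λn with λ = (n·X − d)/|n|² = (-19 − (-5))/14 = -1.
Foot = (-7, 3, 4) − (-1)·(3, 2, -1) = (-4, 5, 3).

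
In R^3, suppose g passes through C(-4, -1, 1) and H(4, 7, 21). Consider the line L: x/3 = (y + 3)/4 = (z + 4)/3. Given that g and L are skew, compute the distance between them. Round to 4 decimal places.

A direction vector for g is H − C = (8, 8, 20).
L has direction (3, 4, 3) through (0, -3, -4).
Common perpendicular direction n = (8, 8, 20) × (3, 4, 3) = (-56, 36, 8).
With w = (0, -3, -4) − (-4, -1, 1) = (4, -2, -5), w · n = -336.
Distance = |w · n| / |n| = |-336| / √4496 ≈ 5.0110.

5.0110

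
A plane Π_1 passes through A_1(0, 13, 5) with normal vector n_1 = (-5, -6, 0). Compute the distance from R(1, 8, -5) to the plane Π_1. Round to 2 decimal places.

Π_1: n_1·r = n_1·A_1 gives -5x - 6y = -78.
n·R − d = (-5)·(1) + (-6)·(8) + (0)·(-5) − (-78) = 25; |n| = √61.
Distance = |25| / √61 = 25/√61 ≈ 3.20.

3.20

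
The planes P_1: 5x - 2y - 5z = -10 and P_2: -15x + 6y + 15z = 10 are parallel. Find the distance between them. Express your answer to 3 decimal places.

0.907

Rescale P_2 by 1/(-3): 5x - 2y - 5z = -10/3. Then distance = |-10 − (-10/3)| / √54 ≈ 0.907.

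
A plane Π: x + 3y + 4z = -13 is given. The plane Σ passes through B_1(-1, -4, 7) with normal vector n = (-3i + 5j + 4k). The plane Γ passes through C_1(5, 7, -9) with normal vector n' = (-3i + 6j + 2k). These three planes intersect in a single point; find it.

(-7, -2, 0)

Σ: n·r = n·B_1 gives -3x + 5y + 4z = 11.
Γ: n'·r = n'·C_1 gives -3x + 6y + 2z = 9.
Solving the 3×3 linear system x + 3y + 4z = -13, -3x + 5y + 4z = 11, -3x + 6y + 2z = 9 (e.g. by elimination or Cramer's rule, determinant = -44) gives (-7, -2, 0).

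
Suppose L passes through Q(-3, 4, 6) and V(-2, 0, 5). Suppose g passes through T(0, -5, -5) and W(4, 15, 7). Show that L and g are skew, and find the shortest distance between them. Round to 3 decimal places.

A direction vector for L is V − Q = (1, -4, -1).
A direction vector for g is W − T = (4, 20, 12).
Common perpendicular direction n = (1, -4, -1) × (4, 20, 12) = (-28, -16, 36).
With w = (0, -5, -5) − (-3, 4, 6) = (3, -9, -11), w · n = -336.
Since n ≠ 0 the lines are not parallel, and w · n = -336 ≠ 0 so they do not intersect; hence they are skew.
Distance = |w · n| / |n| = |-336| / √2336 ≈ 6.952.

6.952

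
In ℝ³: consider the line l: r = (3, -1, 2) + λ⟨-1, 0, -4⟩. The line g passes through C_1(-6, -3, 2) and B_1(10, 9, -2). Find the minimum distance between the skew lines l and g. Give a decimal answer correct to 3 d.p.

3.520

A direction vector for g is B_1 − C_1 = (16, 12, -4).
Common perpendicular direction n = (-1, 0, -4) × (16, 12, -4) = (48, -68, -12).
With w = (-6, -3, 2) − (3, -1, 2) = (-9, -2, 0), w · n = -296.
Distance = |w · n| / |n| = |-296| / √7072 ≈ 3.520.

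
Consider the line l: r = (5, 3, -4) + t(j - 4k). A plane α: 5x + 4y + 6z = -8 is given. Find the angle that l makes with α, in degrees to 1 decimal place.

sin θ = |n·v| / (|n||v|) = |-20| / (√77 · √17) = 0.55279.
θ ≈ 33.6°.

33.6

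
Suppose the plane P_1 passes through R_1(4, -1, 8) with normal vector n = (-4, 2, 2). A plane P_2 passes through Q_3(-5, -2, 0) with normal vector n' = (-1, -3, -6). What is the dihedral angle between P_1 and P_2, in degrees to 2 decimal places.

P_1: n·r = n·R_1 gives -4x + 2y + 2z = -2.
P_2: n'·r = n'·Q_3 gives -x - 3y - 6z = 11.
cos θ = |n₁·n₂| / (|n₁||n₂|) = |-14| / (√24 · √46).
θ = arccos(0.42135) ≈ 65.08°.

65.08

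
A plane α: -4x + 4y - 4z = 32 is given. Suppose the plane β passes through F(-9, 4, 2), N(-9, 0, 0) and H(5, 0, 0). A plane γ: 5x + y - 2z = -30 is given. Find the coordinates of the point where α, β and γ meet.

FN = (0, -4, -2), FH = (14, -4, -2); a normal to β is FN × FH = (0, -28, 56).
Using F: β has equation -28y + 56z = 0.
Solving the 3×3 linear system -4x + 4y - 4z = 32, -28y + 56z = 0, 5x + y - 2z = -30 (e.g. by elimination or Cramer's rule, determinant = 560) gives (-6, 4, 2).

(-6, 4, 2)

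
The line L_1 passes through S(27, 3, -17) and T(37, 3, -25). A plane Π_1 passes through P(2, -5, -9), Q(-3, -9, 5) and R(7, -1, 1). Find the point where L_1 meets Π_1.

(12, 3, -5)

A direction vector for L_1 is T − S = (10, 0, -8).
PQ = (-5, -4, 14), PR = (5, 4, 10); a normal to Π_1 is PQ × PR = (-96, 120, 0).
Using P: Π_1 has equation -96x + 120y = -792.
Substitute r = (27, 3, -17) + t(10, 0, -8) into the plane: -2232 + (-960)t = -792, so t = -3/2.
Intersection: (27, 3, -17) + (-3/2)·(10, 0, -8) = (12, 3, -5).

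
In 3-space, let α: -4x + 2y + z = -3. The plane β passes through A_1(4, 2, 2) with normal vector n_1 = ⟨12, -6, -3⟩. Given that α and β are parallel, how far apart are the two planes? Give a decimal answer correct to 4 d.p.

β: n_1·r = n_1·A_1 gives 12x - 6y - 3z = 30.
Rescale β by 1/(-3): -4x + 2y + z = -10. Then distance = |-3 − (-10)| / √21 ≈ 1.5275.

1.5275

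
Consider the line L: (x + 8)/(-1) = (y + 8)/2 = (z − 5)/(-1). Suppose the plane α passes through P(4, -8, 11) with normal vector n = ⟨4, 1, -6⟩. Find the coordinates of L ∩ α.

(-11, -2, 2)

L has direction (-1, 2, -1) through (-8, -8, 5).
α: n·r = n·P gives 4x + y - 6z = -58.
Substitute r = (-8, -8, 5) + t(-1, 2, -1) into the plane: -70 + 4t = -58, so t = 3.
Intersection: (-8, -8, 5) + 3·(-1, 2, -1) = (-11, -2, 2).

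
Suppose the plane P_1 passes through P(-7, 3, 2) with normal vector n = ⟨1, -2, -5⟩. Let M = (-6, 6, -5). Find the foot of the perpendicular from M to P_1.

P_1: n·r = n·P gives x - 2y - 5z = -23.
Foot = M − λn with λ = (n·M − d)/|n|² = (7 − (-23))/30 = 1.
Foot = (-6, 6, -5) − 1·(1, -2, -5) = (-7, 8, 0).

(-7, 8, 0)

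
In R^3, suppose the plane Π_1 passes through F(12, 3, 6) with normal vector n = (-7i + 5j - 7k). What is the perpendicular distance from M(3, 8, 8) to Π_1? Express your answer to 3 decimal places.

Π_1: n·r = n·F gives -7x + 5y - 7z = -111.
n·M − d = (-7)·(3) + (5)·(8) + (-7)·(8) − (-111) = 74; |n| = √123.
Distance = |74| / √123 = 74/√123 ≈ 6.672.

6.672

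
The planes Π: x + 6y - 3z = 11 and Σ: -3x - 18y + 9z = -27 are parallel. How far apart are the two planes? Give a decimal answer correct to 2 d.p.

0.29

Rescale Σ by 1/(-3): x + 6y - 3z = 9. Then distance = |11 − 9| / √46 ≈ 0.29.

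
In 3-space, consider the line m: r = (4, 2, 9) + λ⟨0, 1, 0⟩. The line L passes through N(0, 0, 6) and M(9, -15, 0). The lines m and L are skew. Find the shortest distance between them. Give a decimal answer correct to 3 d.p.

4.715

A direction vector for L is M − N = (9, -15, -6).
Common perpendicular direction n = (0, 1, 0) × (9, -15, -6) = (-6, 0, -9).
With w = (0, 0, 6) − (4, 2, 9) = (-4, -2, -3), w · n = 51.
Distance = |w · n| / |n| = |51| / √117 ≈ 4.715.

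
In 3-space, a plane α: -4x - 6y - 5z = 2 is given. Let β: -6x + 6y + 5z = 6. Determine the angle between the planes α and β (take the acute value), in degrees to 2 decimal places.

64.65

cos θ = |n₁·n₂| / (|n₁||n₂|) = |-37| / (√77 · √97).
θ = arccos(0.42812) ≈ 64.65°.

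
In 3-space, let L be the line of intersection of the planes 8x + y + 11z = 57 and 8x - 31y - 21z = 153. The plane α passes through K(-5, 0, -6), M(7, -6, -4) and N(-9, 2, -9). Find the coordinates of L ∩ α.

(5, -5, 2)

Direction of L: (8, 1, 11) × (8, -31, -21) = (320, 256, -256).
A point on L: solving the two plane equations with x = -5 gives (-5, -13, 10).
KM = (12, -6, 2), KN = (-4, 2, -3); a normal to α is KM × KN = (14, 28, 0).
Using K: α has equation 14x + 28y = -70.
Substitute r = (-5, -13, 10) + t(320, 256, -256) into the plane: -434 + 11648t = -70, so t = 1/32.
Intersection: (-5, -13, 10) + (1/32)·(320, 256, -256) = (5, -5, 2).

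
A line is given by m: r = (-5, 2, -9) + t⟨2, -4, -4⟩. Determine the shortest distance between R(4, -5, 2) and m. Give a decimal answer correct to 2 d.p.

Taking (-5, 2, -9) on m with direction v = (2, -4, -4): w = R − (-5, 2, -9) = (9, -7, 11), and w × v = (72, 58, -22).
Distance = |w × v| / |v| = √9032 / √36 ≈ 15.84.

15.84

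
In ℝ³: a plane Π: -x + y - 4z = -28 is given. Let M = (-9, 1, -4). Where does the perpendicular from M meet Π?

(-6, -2, 8)

Foot = M − λn with λ = (n·M − d)/|n|² = (26 − (-28))/18 = 3.
Foot = (-9, 1, -4) − 3·(-1, 1, -4) = (-6, -2, 8).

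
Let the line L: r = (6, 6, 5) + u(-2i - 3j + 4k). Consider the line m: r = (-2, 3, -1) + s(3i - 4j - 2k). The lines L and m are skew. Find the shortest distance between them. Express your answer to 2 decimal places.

10.44

Common perpendicular direction n = (-2, -3, 4) × (3, -4, -2) = (22, 8, 17).
With w = (-2, 3, -1) − (6, 6, 5) = (-8, -3, -6), w · n = -302.
Distance = |w · n| / |n| = |-302| / √837 ≈ 10.44.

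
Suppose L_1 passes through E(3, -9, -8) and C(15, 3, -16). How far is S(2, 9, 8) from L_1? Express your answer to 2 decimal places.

23.76

A direction vector for L_1 is C − E = (12, 12, -8).
Taking (3, -9, -8) on L_1 with direction v = (12, 12, -8): w = S − (3, -9, -8) = (-1, 18, 16), and w × v = (-336, 184, -228).
Distance = |w × v| / |v| = √198736 / √352 ≈ 23.76.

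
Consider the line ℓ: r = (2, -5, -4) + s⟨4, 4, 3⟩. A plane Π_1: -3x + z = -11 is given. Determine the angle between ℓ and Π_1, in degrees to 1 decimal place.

26.4

sin θ = |n·v| / (|n||v|) = |-9| / (√10 · √41) = 0.44448.
θ ≈ 26.4°.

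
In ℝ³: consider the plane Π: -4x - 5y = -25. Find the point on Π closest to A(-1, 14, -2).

Foot = A − λn with λ = (n·A − d)/|n|² = (-66 − (-25))/41 = -1.
Foot = (-1, 14, -2) − (-1)·(-4, -5, 0) = (-5, 9, -2).

(-5, 9, -2)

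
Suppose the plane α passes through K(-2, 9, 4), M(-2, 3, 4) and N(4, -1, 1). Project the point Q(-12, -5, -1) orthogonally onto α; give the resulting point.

(-8, -5, 7)

KM = (0, -6, 0), KN = (6, -10, -3); a normal to α is KM × KN = (18, 0, 36).
Using K: α has equation 18x + 36z = 108.
Foot = Q − λn with λ = (n·Q − d)/|n|² = (-252 − 108)/1620 = -2/9.
Foot = (-12, -5, -1) − (-2/9)·(18, 0, 36) = (-8, -5, 7).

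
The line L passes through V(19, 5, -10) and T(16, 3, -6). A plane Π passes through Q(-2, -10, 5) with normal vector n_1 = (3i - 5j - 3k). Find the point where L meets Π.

(10, -1, 2)

A direction vector for L is T − V = (-3, -2, 4).
Π: n_1·r = n_1·Q gives 3x - 5y - 3z = 29.
Substitute r = (19, 5, -10) + t(-3, -2, 4) into the plane: 62 + (-11)t = 29, so t = 3.
Intersection: (19, 5, -10) + 3·(-3, -2, 4) = (10, -1, 2).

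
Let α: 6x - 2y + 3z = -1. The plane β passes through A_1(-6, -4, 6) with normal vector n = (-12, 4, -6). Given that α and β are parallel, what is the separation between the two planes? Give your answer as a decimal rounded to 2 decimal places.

1.29

β: n·r = n·A_1 gives -12x + 4y - 6z = 20.
Rescale β by 1/(-2): 6x - 2y + 3z = -10. Then distance = |-1 − (-10)| / √49 ≈ 1.29.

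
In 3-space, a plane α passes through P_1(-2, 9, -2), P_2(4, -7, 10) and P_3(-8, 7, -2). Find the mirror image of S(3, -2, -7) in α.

P_1P_2 = (6, -16, 12), P_1P_3 = (-6, -2, 0); a normal to α is P_1P_2 × P_1P_3 = (24, -72, -108).
Using P_1: α has equation 24x - 72y - 108z = -480.
λ = (n·S − d)/|n|² = (972 − (-480))/17424 = 1/12.
Reflection = S − 2λn = (3, -2, -7) − (1/6)·(24, -72, -108) = (-1, 10, 11).

(-1, 10, 11)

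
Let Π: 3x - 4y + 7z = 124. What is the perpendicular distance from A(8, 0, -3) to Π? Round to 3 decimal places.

14.066

n·A − d = (3)·(8) + (-4)·(0) + (7)·(-3) − 124 = -121; |n| = √74.
Distance = |-121| / √74 = 121/√74 ≈ 14.066.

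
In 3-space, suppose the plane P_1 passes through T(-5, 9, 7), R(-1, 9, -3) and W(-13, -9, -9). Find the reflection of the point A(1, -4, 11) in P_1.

(-19, 12, 3)

TR = (4, 0, -10), TW = (-8, -18, -16); a normal to P_1 is TR × TW = (-180, 144, -72).
Using T: P_1 has equation -180x + 144y - 72z = 1692.
λ = (n·A − d)/|n|² = (-1548 − 1692)/58320 = -1/18.
Reflection = A − 2λn = (1, -4, 11) − (-1/9)·(-180, 144, -72) = (-19, 12, 3).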